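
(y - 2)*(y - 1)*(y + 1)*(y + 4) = y^4 + 2*y^3 - 9*y^2 - 2*y + 8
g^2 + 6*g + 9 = (g + 3)^2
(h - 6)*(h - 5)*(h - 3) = h^3 - 14*h^2 + 63*h - 90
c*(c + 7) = c^2 + 7*c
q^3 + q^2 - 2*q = q*(q - 1)*(q + 2)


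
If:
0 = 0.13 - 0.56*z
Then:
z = 0.23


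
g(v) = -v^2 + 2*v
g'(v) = 2 - 2*v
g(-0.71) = -1.92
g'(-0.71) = 3.42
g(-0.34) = -0.80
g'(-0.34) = 2.68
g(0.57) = 0.82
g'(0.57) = 0.86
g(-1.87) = -7.24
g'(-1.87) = 5.74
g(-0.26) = -0.59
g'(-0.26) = 2.52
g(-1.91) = -7.47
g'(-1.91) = 5.82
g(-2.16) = -8.99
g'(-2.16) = 6.32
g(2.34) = -0.80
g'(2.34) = -2.68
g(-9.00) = -99.00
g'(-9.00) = 20.00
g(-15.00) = -255.00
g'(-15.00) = 32.00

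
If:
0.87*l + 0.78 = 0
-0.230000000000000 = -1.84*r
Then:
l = -0.90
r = 0.12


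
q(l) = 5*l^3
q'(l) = 15*l^2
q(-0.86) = -3.18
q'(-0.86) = 11.09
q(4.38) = 420.14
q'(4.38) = 287.77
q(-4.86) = -573.96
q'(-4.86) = 354.29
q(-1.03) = -5.46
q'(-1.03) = 15.91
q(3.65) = 243.14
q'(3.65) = 199.84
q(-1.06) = -5.96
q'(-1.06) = 16.85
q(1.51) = 17.21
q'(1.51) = 34.20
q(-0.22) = -0.05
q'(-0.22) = 0.73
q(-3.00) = -135.00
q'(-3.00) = 135.00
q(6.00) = 1080.00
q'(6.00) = 540.00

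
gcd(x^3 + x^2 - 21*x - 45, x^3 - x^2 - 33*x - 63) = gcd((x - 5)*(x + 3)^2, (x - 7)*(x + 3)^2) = x^2 + 6*x + 9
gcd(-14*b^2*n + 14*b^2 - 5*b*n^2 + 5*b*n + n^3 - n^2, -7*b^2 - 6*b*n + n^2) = 7*b - n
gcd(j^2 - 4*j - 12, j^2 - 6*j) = j - 6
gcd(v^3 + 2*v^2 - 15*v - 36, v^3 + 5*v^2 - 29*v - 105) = v + 3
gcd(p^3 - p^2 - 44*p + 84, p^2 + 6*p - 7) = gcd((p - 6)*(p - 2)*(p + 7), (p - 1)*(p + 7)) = p + 7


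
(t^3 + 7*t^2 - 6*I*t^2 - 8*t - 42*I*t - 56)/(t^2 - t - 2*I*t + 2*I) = (t^2 + t*(7 - 4*I) - 28*I)/(t - 1)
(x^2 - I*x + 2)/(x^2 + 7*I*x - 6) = (x - 2*I)/(x + 6*I)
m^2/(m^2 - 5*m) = m/(m - 5)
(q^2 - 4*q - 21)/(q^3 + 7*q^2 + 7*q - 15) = (q - 7)/(q^2 + 4*q - 5)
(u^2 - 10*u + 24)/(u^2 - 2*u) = (u^2 - 10*u + 24)/(u*(u - 2))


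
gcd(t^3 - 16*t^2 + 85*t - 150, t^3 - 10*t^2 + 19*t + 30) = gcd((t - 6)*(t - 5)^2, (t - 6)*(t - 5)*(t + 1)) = t^2 - 11*t + 30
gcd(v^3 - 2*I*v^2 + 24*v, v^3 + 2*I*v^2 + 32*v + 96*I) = v^2 - 2*I*v + 24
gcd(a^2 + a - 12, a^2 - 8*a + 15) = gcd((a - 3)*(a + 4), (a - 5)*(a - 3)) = a - 3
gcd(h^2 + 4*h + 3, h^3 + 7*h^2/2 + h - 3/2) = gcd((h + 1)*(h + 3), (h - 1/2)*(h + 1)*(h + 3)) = h^2 + 4*h + 3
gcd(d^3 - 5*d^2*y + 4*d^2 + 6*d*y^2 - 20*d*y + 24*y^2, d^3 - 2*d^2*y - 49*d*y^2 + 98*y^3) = -d + 2*y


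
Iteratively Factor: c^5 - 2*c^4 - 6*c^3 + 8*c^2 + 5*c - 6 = (c - 1)*(c^4 - c^3 - 7*c^2 + c + 6) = (c - 1)^2*(c^3 - 7*c - 6) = (c - 3)*(c - 1)^2*(c^2 + 3*c + 2) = (c - 3)*(c - 1)^2*(c + 1)*(c + 2)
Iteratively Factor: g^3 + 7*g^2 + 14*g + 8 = (g + 4)*(g^2 + 3*g + 2) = (g + 2)*(g + 4)*(g + 1)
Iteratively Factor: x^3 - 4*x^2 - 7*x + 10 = (x - 5)*(x^2 + x - 2) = (x - 5)*(x + 2)*(x - 1)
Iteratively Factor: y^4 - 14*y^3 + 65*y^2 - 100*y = (y - 5)*(y^3 - 9*y^2 + 20*y) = y*(y - 5)*(y^2 - 9*y + 20) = y*(y - 5)^2*(y - 4)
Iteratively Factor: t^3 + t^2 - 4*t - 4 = (t - 2)*(t^2 + 3*t + 2) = (t - 2)*(t + 1)*(t + 2)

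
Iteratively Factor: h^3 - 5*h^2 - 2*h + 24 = (h - 3)*(h^2 - 2*h - 8) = (h - 4)*(h - 3)*(h + 2)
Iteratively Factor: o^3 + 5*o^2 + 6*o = (o + 2)*(o^2 + 3*o) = (o + 2)*(o + 3)*(o)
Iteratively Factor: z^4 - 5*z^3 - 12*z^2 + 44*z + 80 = (z - 4)*(z^3 - z^2 - 16*z - 20) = (z - 4)*(z + 2)*(z^2 - 3*z - 10) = (z - 4)*(z + 2)^2*(z - 5)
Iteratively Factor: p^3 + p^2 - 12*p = (p - 3)*(p^2 + 4*p) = (p - 3)*(p + 4)*(p)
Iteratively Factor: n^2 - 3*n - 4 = (n - 4)*(n + 1)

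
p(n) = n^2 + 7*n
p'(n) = 2*n + 7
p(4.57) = 52.87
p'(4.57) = 16.14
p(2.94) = 29.22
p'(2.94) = 12.88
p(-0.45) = -2.95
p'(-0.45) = 6.10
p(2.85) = 28.07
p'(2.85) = 12.70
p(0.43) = 3.19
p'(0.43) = 7.86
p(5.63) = 71.11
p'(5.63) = 18.26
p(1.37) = 11.47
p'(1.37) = 9.74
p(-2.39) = -11.02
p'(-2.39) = 2.22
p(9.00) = 144.00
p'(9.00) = 25.00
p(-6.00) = -6.00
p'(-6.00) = -5.00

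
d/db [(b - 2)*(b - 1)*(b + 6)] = 3*b^2 + 6*b - 16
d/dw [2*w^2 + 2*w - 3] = 4*w + 2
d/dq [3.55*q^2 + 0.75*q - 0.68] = 7.1*q + 0.75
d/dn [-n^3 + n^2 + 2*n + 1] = -3*n^2 + 2*n + 2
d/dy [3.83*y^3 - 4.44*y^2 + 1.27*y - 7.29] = 11.49*y^2 - 8.88*y + 1.27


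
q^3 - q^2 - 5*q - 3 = (q - 3)*(q + 1)^2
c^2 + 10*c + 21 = (c + 3)*(c + 7)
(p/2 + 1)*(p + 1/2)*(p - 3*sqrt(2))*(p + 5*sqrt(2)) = p^4/2 + 5*p^3/4 + sqrt(2)*p^3 - 29*p^2/2 + 5*sqrt(2)*p^2/2 - 75*p/2 + sqrt(2)*p - 15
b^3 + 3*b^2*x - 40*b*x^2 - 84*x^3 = (b - 6*x)*(b + 2*x)*(b + 7*x)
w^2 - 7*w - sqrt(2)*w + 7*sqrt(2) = (w - 7)*(w - sqrt(2))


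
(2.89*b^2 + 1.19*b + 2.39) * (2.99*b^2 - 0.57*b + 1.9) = 8.6411*b^4 + 1.9108*b^3 + 11.9588*b^2 + 0.8987*b + 4.541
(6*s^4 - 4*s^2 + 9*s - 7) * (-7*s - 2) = -42*s^5 - 12*s^4 + 28*s^3 - 55*s^2 + 31*s + 14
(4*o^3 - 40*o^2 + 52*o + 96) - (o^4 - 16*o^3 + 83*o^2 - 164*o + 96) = -o^4 + 20*o^3 - 123*o^2 + 216*o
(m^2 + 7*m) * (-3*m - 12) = -3*m^3 - 33*m^2 - 84*m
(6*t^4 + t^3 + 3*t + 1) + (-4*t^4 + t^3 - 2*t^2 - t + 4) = 2*t^4 + 2*t^3 - 2*t^2 + 2*t + 5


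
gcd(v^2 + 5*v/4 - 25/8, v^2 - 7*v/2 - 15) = v + 5/2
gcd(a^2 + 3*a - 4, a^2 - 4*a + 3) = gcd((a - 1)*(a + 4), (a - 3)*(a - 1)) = a - 1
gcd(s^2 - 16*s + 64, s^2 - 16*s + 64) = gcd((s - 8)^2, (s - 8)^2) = s^2 - 16*s + 64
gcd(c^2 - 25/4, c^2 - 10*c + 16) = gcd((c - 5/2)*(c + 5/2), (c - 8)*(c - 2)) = 1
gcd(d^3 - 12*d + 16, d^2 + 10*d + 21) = 1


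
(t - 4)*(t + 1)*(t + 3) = t^3 - 13*t - 12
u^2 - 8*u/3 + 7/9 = (u - 7/3)*(u - 1/3)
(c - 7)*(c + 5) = c^2 - 2*c - 35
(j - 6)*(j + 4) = j^2 - 2*j - 24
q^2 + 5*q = q*(q + 5)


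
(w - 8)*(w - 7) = w^2 - 15*w + 56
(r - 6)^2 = r^2 - 12*r + 36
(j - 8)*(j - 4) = j^2 - 12*j + 32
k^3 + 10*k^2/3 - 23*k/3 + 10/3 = (k - 1)*(k - 2/3)*(k + 5)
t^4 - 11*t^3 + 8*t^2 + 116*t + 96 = (t - 8)*(t - 6)*(t + 1)*(t + 2)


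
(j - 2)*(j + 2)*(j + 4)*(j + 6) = j^4 + 10*j^3 + 20*j^2 - 40*j - 96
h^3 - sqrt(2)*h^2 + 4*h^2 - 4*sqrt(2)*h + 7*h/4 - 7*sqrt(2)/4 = (h + 1/2)*(h + 7/2)*(h - sqrt(2))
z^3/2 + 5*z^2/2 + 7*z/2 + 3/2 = (z/2 + 1/2)*(z + 1)*(z + 3)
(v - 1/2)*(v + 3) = v^2 + 5*v/2 - 3/2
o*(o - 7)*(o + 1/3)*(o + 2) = o^4 - 14*o^3/3 - 47*o^2/3 - 14*o/3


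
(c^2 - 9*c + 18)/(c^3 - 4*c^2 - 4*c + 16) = (c^2 - 9*c + 18)/(c^3 - 4*c^2 - 4*c + 16)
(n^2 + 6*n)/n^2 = (n + 6)/n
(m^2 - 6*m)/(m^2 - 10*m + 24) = m/(m - 4)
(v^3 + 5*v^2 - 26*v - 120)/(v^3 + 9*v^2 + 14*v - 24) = (v - 5)/(v - 1)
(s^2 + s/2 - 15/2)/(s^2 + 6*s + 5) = (2*s^2 + s - 15)/(2*(s^2 + 6*s + 5))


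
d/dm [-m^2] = -2*m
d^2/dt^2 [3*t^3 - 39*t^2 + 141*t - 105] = 18*t - 78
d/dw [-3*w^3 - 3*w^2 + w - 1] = -9*w^2 - 6*w + 1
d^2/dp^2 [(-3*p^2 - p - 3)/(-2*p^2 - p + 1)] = 2*(-2*p^3 + 54*p^2 + 24*p + 13)/(8*p^6 + 12*p^5 - 6*p^4 - 11*p^3 + 3*p^2 + 3*p - 1)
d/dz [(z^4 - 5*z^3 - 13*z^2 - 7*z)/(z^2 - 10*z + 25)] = (2*z^4 - 25*z^3 + 75*z^2 + 137*z + 35)/(z^3 - 15*z^2 + 75*z - 125)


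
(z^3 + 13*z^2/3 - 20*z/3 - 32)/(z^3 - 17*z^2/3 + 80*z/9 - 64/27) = 9*(z^2 + 7*z + 12)/(9*z^2 - 27*z + 8)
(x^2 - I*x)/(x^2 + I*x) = (x - I)/(x + I)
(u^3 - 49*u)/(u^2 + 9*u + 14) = u*(u - 7)/(u + 2)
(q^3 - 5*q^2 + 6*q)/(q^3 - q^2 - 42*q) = (-q^2 + 5*q - 6)/(-q^2 + q + 42)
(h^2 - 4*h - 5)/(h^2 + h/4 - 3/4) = 4*(h - 5)/(4*h - 3)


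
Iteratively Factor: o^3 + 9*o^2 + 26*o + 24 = (o + 2)*(o^2 + 7*o + 12) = (o + 2)*(o + 3)*(o + 4)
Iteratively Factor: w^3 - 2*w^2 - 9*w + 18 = (w + 3)*(w^2 - 5*w + 6) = (w - 3)*(w + 3)*(w - 2)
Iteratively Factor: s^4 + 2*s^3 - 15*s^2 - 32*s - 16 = (s + 4)*(s^3 - 2*s^2 - 7*s - 4) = (s + 1)*(s + 4)*(s^2 - 3*s - 4) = (s - 4)*(s + 1)*(s + 4)*(s + 1)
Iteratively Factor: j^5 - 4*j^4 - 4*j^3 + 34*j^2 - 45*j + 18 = (j - 1)*(j^4 - 3*j^3 - 7*j^2 + 27*j - 18) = (j - 1)^2*(j^3 - 2*j^2 - 9*j + 18) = (j - 1)^2*(j + 3)*(j^2 - 5*j + 6) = (j - 2)*(j - 1)^2*(j + 3)*(j - 3)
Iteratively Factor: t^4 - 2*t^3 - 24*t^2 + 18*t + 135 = (t - 3)*(t^3 + t^2 - 21*t - 45) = (t - 5)*(t - 3)*(t^2 + 6*t + 9) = (t - 5)*(t - 3)*(t + 3)*(t + 3)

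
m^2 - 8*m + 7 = (m - 7)*(m - 1)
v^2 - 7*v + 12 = (v - 4)*(v - 3)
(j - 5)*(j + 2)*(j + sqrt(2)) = j^3 - 3*j^2 + sqrt(2)*j^2 - 10*j - 3*sqrt(2)*j - 10*sqrt(2)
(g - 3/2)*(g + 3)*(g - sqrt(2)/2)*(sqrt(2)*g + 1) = sqrt(2)*g^4 + 3*sqrt(2)*g^3/2 - 5*sqrt(2)*g^2 - 3*sqrt(2)*g/4 + 9*sqrt(2)/4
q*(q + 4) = q^2 + 4*q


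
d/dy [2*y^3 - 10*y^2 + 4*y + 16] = 6*y^2 - 20*y + 4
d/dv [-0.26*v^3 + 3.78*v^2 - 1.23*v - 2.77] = -0.78*v^2 + 7.56*v - 1.23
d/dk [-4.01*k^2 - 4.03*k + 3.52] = -8.02*k - 4.03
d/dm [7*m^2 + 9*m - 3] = 14*m + 9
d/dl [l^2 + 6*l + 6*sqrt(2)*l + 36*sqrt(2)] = 2*l + 6 + 6*sqrt(2)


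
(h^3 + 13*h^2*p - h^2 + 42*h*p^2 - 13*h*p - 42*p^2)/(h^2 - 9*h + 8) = (h^2 + 13*h*p + 42*p^2)/(h - 8)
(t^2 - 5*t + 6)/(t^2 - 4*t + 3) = (t - 2)/(t - 1)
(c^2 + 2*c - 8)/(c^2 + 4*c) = (c - 2)/c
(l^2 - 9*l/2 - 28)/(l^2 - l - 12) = (-l^2 + 9*l/2 + 28)/(-l^2 + l + 12)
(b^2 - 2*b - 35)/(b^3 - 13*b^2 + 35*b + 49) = (b + 5)/(b^2 - 6*b - 7)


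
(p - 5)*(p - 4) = p^2 - 9*p + 20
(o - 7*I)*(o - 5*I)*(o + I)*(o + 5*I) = o^4 - 6*I*o^3 + 32*o^2 - 150*I*o + 175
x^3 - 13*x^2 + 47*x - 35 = (x - 7)*(x - 5)*(x - 1)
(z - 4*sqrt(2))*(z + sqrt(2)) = z^2 - 3*sqrt(2)*z - 8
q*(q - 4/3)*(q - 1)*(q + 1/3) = q^4 - 2*q^3 + 5*q^2/9 + 4*q/9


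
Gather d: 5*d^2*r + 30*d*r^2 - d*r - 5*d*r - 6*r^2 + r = 5*d^2*r + d*(30*r^2 - 6*r) - 6*r^2 + r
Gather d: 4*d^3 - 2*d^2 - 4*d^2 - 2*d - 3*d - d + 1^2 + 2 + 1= 4*d^3 - 6*d^2 - 6*d + 4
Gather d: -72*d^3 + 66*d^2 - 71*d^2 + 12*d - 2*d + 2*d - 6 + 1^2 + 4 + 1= -72*d^3 - 5*d^2 + 12*d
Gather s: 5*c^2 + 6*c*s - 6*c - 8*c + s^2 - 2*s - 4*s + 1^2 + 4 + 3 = 5*c^2 - 14*c + s^2 + s*(6*c - 6) + 8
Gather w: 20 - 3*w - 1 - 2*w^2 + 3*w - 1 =18 - 2*w^2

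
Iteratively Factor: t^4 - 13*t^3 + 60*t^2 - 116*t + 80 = (t - 5)*(t^3 - 8*t^2 + 20*t - 16) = (t - 5)*(t - 2)*(t^2 - 6*t + 8) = (t - 5)*(t - 4)*(t - 2)*(t - 2)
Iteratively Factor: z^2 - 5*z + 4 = (z - 1)*(z - 4)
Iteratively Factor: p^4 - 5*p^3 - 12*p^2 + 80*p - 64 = (p - 1)*(p^3 - 4*p^2 - 16*p + 64) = (p - 1)*(p + 4)*(p^2 - 8*p + 16) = (p - 4)*(p - 1)*(p + 4)*(p - 4)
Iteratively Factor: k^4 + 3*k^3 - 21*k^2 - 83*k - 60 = (k - 5)*(k^3 + 8*k^2 + 19*k + 12) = (k - 5)*(k + 3)*(k^2 + 5*k + 4) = (k - 5)*(k + 1)*(k + 3)*(k + 4)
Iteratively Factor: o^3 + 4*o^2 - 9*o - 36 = (o + 3)*(o^2 + o - 12) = (o - 3)*(o + 3)*(o + 4)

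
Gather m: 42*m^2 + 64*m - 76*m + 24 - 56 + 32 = 42*m^2 - 12*m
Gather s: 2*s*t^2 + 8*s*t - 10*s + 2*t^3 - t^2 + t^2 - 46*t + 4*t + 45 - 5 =s*(2*t^2 + 8*t - 10) + 2*t^3 - 42*t + 40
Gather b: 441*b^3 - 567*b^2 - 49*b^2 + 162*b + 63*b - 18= 441*b^3 - 616*b^2 + 225*b - 18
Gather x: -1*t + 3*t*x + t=3*t*x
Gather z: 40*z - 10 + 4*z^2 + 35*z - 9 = 4*z^2 + 75*z - 19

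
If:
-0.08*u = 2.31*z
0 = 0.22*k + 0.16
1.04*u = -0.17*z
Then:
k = -0.73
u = 0.00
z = 0.00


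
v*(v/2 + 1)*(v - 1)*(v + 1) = v^4/2 + v^3 - v^2/2 - v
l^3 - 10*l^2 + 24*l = l*(l - 6)*(l - 4)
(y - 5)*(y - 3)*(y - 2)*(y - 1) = y^4 - 11*y^3 + 41*y^2 - 61*y + 30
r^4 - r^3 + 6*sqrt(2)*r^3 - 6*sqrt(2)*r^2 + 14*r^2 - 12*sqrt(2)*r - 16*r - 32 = (r - 2)*(r + 1)*(r + 2*sqrt(2))*(r + 4*sqrt(2))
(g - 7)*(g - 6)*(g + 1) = g^3 - 12*g^2 + 29*g + 42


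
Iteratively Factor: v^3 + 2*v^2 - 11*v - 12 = (v + 4)*(v^2 - 2*v - 3) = (v + 1)*(v + 4)*(v - 3)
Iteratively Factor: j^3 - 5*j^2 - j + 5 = (j - 1)*(j^2 - 4*j - 5) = (j - 5)*(j - 1)*(j + 1)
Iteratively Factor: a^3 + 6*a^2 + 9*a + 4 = (a + 1)*(a^2 + 5*a + 4) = (a + 1)^2*(a + 4)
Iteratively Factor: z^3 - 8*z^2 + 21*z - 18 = (z - 3)*(z^2 - 5*z + 6) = (z - 3)^2*(z - 2)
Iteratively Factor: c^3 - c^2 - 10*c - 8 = (c + 2)*(c^2 - 3*c - 4) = (c - 4)*(c + 2)*(c + 1)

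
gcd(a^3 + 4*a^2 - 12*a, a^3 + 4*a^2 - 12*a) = a^3 + 4*a^2 - 12*a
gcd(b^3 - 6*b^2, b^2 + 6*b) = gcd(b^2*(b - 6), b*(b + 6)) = b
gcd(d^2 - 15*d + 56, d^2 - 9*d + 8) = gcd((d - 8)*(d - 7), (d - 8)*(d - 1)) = d - 8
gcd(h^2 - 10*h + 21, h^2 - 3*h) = h - 3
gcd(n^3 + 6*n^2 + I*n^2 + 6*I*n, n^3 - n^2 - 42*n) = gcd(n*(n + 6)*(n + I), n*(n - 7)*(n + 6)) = n^2 + 6*n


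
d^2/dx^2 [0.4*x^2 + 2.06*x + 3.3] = 0.800000000000000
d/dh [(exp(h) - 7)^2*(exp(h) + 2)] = 3*(exp(h) - 7)*(exp(h) - 1)*exp(h)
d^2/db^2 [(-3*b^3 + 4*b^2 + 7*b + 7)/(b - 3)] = 2*(-3*b^3 + 27*b^2 - 81*b + 64)/(b^3 - 9*b^2 + 27*b - 27)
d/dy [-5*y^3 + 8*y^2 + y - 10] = -15*y^2 + 16*y + 1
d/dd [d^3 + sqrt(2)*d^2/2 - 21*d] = 3*d^2 + sqrt(2)*d - 21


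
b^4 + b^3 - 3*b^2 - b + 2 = (b - 1)^2*(b + 1)*(b + 2)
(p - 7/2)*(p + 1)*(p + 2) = p^3 - p^2/2 - 17*p/2 - 7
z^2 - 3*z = z*(z - 3)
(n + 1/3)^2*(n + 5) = n^3 + 17*n^2/3 + 31*n/9 + 5/9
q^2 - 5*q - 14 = (q - 7)*(q + 2)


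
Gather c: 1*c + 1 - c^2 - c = 1 - c^2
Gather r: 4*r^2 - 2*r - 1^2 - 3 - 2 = 4*r^2 - 2*r - 6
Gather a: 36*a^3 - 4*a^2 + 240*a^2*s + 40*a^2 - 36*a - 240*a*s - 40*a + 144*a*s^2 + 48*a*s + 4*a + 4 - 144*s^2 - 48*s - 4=36*a^3 + a^2*(240*s + 36) + a*(144*s^2 - 192*s - 72) - 144*s^2 - 48*s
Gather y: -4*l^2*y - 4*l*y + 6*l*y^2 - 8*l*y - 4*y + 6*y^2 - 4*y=y^2*(6*l + 6) + y*(-4*l^2 - 12*l - 8)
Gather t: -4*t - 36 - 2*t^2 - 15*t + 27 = -2*t^2 - 19*t - 9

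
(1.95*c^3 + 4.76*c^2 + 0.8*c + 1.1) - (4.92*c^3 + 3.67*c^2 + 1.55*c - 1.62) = -2.97*c^3 + 1.09*c^2 - 0.75*c + 2.72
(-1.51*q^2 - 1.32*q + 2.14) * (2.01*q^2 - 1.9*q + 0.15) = -3.0351*q^4 + 0.2158*q^3 + 6.5829*q^2 - 4.264*q + 0.321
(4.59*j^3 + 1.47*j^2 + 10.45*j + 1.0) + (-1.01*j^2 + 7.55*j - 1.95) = 4.59*j^3 + 0.46*j^2 + 18.0*j - 0.95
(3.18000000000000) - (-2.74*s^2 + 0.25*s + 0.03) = 2.74*s^2 - 0.25*s + 3.15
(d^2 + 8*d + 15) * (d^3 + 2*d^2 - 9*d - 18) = d^5 + 10*d^4 + 22*d^3 - 60*d^2 - 279*d - 270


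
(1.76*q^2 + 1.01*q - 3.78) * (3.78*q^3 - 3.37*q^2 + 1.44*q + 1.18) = 6.6528*q^5 - 2.1134*q^4 - 15.1577*q^3 + 16.2698*q^2 - 4.2514*q - 4.4604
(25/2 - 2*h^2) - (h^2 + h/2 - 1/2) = -3*h^2 - h/2 + 13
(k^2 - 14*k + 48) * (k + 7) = k^3 - 7*k^2 - 50*k + 336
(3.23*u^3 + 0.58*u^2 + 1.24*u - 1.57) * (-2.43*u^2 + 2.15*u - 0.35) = -7.8489*u^5 + 5.5351*u^4 - 2.8967*u^3 + 6.2781*u^2 - 3.8095*u + 0.5495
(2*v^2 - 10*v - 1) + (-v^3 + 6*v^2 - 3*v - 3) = -v^3 + 8*v^2 - 13*v - 4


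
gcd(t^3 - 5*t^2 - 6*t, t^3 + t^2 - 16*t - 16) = t + 1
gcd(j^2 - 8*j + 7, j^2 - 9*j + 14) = j - 7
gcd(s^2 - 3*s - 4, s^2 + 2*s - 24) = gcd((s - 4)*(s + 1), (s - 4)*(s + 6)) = s - 4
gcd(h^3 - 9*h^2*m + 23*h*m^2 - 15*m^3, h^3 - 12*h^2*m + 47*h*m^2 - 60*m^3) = h^2 - 8*h*m + 15*m^2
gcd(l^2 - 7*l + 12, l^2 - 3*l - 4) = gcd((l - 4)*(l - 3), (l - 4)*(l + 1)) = l - 4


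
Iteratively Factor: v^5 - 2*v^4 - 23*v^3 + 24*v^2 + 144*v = (v + 3)*(v^4 - 5*v^3 - 8*v^2 + 48*v) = (v - 4)*(v + 3)*(v^3 - v^2 - 12*v) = v*(v - 4)*(v + 3)*(v^2 - v - 12) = v*(v - 4)*(v + 3)^2*(v - 4)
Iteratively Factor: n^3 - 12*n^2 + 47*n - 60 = (n - 4)*(n^2 - 8*n + 15) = (n - 5)*(n - 4)*(n - 3)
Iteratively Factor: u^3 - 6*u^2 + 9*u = (u)*(u^2 - 6*u + 9) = u*(u - 3)*(u - 3)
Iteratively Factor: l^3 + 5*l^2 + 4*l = (l)*(l^2 + 5*l + 4) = l*(l + 4)*(l + 1)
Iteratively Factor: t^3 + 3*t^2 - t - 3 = (t - 1)*(t^2 + 4*t + 3) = (t - 1)*(t + 1)*(t + 3)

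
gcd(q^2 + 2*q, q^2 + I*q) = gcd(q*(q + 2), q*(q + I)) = q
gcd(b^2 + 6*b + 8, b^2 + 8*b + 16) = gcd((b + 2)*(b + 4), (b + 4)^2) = b + 4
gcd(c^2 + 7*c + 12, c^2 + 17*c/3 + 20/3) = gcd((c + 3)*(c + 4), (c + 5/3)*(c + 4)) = c + 4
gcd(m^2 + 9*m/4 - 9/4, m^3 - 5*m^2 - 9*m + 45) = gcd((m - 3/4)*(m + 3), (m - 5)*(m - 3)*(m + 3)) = m + 3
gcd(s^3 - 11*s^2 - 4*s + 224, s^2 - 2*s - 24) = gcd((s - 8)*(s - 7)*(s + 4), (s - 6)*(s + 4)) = s + 4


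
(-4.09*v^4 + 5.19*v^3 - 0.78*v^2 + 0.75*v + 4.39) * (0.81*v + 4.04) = -3.3129*v^5 - 12.3197*v^4 + 20.3358*v^3 - 2.5437*v^2 + 6.5859*v + 17.7356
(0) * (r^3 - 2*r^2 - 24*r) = 0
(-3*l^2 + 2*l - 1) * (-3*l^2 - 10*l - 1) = 9*l^4 + 24*l^3 - 14*l^2 + 8*l + 1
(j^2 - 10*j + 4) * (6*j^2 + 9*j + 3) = 6*j^4 - 51*j^3 - 63*j^2 + 6*j + 12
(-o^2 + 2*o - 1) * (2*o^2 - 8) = -2*o^4 + 4*o^3 + 6*o^2 - 16*o + 8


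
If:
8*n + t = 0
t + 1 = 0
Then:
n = 1/8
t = -1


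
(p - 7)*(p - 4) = p^2 - 11*p + 28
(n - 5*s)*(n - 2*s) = n^2 - 7*n*s + 10*s^2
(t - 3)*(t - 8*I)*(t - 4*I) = t^3 - 3*t^2 - 12*I*t^2 - 32*t + 36*I*t + 96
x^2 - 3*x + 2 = (x - 2)*(x - 1)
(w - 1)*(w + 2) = w^2 + w - 2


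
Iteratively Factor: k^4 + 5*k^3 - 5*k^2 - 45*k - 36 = (k + 4)*(k^3 + k^2 - 9*k - 9) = (k - 3)*(k + 4)*(k^2 + 4*k + 3) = (k - 3)*(k + 1)*(k + 4)*(k + 3)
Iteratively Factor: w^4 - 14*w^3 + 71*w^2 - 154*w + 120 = (w - 4)*(w^3 - 10*w^2 + 31*w - 30) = (w - 4)*(w - 2)*(w^2 - 8*w + 15) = (w - 4)*(w - 3)*(w - 2)*(w - 5)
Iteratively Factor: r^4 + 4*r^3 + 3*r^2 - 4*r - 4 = (r + 2)*(r^3 + 2*r^2 - r - 2) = (r + 1)*(r + 2)*(r^2 + r - 2) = (r + 1)*(r + 2)^2*(r - 1)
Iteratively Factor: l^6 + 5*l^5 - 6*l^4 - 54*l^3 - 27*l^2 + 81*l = (l + 3)*(l^5 + 2*l^4 - 12*l^3 - 18*l^2 + 27*l) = (l - 1)*(l + 3)*(l^4 + 3*l^3 - 9*l^2 - 27*l) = (l - 1)*(l + 3)^2*(l^3 - 9*l) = (l - 1)*(l + 3)^3*(l^2 - 3*l) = (l - 3)*(l - 1)*(l + 3)^3*(l)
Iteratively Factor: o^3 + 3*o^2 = (o)*(o^2 + 3*o) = o^2*(o + 3)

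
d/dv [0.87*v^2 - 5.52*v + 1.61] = 1.74*v - 5.52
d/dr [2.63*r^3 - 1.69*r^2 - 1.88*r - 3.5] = 7.89*r^2 - 3.38*r - 1.88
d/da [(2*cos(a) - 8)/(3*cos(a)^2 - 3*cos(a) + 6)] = 2*(cos(a)^2 - 8*cos(a) + 2)*sin(a)/(3*(sin(a)^2 + cos(a) - 3)^2)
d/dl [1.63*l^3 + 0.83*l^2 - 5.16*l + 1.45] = 4.89*l^2 + 1.66*l - 5.16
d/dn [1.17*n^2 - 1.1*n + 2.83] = 2.34*n - 1.1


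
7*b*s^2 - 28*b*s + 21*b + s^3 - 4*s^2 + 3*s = (7*b + s)*(s - 3)*(s - 1)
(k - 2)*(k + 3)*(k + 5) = k^3 + 6*k^2 - k - 30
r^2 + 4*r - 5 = (r - 1)*(r + 5)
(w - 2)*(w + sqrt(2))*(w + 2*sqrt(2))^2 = w^4 - 2*w^3 + 5*sqrt(2)*w^3 - 10*sqrt(2)*w^2 + 16*w^2 - 32*w + 8*sqrt(2)*w - 16*sqrt(2)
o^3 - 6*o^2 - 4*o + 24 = (o - 6)*(o - 2)*(o + 2)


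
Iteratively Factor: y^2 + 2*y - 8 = (y + 4)*(y - 2)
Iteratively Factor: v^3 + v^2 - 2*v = (v + 2)*(v^2 - v) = v*(v + 2)*(v - 1)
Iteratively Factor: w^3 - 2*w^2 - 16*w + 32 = (w - 2)*(w^2 - 16) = (w - 2)*(w + 4)*(w - 4)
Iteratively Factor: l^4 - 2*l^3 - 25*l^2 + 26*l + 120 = (l - 3)*(l^3 + l^2 - 22*l - 40) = (l - 5)*(l - 3)*(l^2 + 6*l + 8) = (l - 5)*(l - 3)*(l + 4)*(l + 2)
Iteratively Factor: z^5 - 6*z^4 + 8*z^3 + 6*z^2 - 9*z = (z - 3)*(z^4 - 3*z^3 - z^2 + 3*z) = (z - 3)*(z + 1)*(z^3 - 4*z^2 + 3*z) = (z - 3)*(z - 1)*(z + 1)*(z^2 - 3*z) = (z - 3)^2*(z - 1)*(z + 1)*(z)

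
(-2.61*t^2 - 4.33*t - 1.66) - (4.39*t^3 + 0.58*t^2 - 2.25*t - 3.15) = -4.39*t^3 - 3.19*t^2 - 2.08*t + 1.49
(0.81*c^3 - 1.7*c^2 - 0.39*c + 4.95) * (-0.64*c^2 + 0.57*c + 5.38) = -0.5184*c^5 + 1.5497*c^4 + 3.6384*c^3 - 12.5363*c^2 + 0.7233*c + 26.631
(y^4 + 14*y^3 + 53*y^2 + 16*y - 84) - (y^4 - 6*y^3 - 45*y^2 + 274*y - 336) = 20*y^3 + 98*y^2 - 258*y + 252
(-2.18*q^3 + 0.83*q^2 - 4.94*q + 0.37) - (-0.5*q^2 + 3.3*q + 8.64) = -2.18*q^3 + 1.33*q^2 - 8.24*q - 8.27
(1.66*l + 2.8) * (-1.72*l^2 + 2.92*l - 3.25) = -2.8552*l^3 + 0.0312000000000001*l^2 + 2.781*l - 9.1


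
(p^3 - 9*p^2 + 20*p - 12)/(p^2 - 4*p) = (p^3 - 9*p^2 + 20*p - 12)/(p*(p - 4))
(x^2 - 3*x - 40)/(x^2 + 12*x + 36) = (x^2 - 3*x - 40)/(x^2 + 12*x + 36)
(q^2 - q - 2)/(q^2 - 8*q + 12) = (q + 1)/(q - 6)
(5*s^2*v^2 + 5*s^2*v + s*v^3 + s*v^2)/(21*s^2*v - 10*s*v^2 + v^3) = s*(5*s*v + 5*s + v^2 + v)/(21*s^2 - 10*s*v + v^2)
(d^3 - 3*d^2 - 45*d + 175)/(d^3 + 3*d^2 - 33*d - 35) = (d - 5)/(d + 1)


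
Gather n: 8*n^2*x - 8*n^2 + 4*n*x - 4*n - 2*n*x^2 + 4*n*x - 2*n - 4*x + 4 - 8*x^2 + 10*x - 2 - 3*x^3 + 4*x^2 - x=n^2*(8*x - 8) + n*(-2*x^2 + 8*x - 6) - 3*x^3 - 4*x^2 + 5*x + 2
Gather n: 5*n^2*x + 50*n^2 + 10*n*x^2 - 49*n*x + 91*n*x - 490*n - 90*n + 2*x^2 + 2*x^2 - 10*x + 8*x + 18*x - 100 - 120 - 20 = n^2*(5*x + 50) + n*(10*x^2 + 42*x - 580) + 4*x^2 + 16*x - 240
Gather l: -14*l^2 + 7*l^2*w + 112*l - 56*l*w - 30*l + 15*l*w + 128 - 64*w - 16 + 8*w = l^2*(7*w - 14) + l*(82 - 41*w) - 56*w + 112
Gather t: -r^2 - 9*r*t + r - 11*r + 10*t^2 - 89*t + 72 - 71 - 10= -r^2 - 10*r + 10*t^2 + t*(-9*r - 89) - 9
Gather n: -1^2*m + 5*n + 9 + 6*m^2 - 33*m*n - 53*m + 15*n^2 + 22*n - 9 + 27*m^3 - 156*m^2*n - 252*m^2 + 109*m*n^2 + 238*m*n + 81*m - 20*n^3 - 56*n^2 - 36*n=27*m^3 - 246*m^2 + 27*m - 20*n^3 + n^2*(109*m - 41) + n*(-156*m^2 + 205*m - 9)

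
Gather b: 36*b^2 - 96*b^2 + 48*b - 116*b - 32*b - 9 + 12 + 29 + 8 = -60*b^2 - 100*b + 40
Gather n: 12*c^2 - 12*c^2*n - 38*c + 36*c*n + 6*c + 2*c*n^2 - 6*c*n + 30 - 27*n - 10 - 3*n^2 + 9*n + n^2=12*c^2 - 32*c + n^2*(2*c - 2) + n*(-12*c^2 + 30*c - 18) + 20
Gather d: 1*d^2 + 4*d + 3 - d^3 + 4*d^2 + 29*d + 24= -d^3 + 5*d^2 + 33*d + 27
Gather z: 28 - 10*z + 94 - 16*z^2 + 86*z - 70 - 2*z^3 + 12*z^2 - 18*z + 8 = -2*z^3 - 4*z^2 + 58*z + 60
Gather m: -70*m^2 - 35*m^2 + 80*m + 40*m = -105*m^2 + 120*m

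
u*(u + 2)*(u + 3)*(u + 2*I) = u^4 + 5*u^3 + 2*I*u^3 + 6*u^2 + 10*I*u^2 + 12*I*u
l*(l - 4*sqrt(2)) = l^2 - 4*sqrt(2)*l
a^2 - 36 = (a - 6)*(a + 6)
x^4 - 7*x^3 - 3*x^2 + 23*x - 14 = (x - 7)*(x - 1)^2*(x + 2)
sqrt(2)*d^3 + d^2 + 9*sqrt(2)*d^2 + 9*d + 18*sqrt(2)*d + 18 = (d + 3)*(d + 6)*(sqrt(2)*d + 1)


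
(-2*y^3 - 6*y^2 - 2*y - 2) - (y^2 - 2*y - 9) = -2*y^3 - 7*y^2 + 7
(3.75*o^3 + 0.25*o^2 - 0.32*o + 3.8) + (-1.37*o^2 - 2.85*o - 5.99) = 3.75*o^3 - 1.12*o^2 - 3.17*o - 2.19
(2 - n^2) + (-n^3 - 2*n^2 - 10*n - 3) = -n^3 - 3*n^2 - 10*n - 1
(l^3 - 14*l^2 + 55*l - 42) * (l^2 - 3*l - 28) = l^5 - 17*l^4 + 69*l^3 + 185*l^2 - 1414*l + 1176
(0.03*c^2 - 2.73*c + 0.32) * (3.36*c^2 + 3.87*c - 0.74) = 0.1008*c^4 - 9.0567*c^3 - 9.5121*c^2 + 3.2586*c - 0.2368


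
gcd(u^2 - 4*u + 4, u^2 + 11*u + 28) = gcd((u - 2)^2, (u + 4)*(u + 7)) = 1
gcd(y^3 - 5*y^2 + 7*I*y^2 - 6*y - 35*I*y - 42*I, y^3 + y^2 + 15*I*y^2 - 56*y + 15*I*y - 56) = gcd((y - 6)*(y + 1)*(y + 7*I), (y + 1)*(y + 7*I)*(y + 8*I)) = y^2 + y*(1 + 7*I) + 7*I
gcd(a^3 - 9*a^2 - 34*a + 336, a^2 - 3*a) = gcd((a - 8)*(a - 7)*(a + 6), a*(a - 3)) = 1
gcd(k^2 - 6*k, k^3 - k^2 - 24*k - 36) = k - 6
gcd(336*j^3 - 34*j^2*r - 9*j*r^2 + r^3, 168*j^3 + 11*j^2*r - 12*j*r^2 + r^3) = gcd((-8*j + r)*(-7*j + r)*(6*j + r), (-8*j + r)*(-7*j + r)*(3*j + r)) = 56*j^2 - 15*j*r + r^2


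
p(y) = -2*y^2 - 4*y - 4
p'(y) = -4*y - 4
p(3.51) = -42.68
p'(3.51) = -18.04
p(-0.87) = -2.03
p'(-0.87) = -0.52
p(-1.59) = -2.70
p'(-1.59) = 2.36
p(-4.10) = -21.22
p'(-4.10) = 12.40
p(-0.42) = -2.67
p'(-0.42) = -2.32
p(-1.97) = -3.88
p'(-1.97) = 3.88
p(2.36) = -24.58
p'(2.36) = -13.44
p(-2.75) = -8.12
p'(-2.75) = 7.00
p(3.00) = -34.00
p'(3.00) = -16.00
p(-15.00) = -394.00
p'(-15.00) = 56.00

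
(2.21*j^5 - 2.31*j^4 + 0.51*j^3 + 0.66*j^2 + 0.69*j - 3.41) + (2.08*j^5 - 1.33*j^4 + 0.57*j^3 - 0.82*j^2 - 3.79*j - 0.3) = 4.29*j^5 - 3.64*j^4 + 1.08*j^3 - 0.16*j^2 - 3.1*j - 3.71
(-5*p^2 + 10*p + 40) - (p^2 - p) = -6*p^2 + 11*p + 40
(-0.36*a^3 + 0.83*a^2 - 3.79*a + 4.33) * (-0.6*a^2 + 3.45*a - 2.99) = 0.216*a^5 - 1.74*a^4 + 6.2139*a^3 - 18.1552*a^2 + 26.2706*a - 12.9467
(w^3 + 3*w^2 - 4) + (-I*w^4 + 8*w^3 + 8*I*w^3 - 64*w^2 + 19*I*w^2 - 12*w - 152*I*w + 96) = -I*w^4 + 9*w^3 + 8*I*w^3 - 61*w^2 + 19*I*w^2 - 12*w - 152*I*w + 92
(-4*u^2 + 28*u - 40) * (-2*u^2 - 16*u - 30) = 8*u^4 + 8*u^3 - 248*u^2 - 200*u + 1200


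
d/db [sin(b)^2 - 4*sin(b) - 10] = 2*(sin(b) - 2)*cos(b)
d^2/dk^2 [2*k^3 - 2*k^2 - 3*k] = 12*k - 4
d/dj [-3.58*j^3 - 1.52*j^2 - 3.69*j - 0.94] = -10.74*j^2 - 3.04*j - 3.69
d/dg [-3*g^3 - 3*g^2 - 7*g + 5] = -9*g^2 - 6*g - 7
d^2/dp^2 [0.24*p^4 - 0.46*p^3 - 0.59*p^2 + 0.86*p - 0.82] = 2.88*p^2 - 2.76*p - 1.18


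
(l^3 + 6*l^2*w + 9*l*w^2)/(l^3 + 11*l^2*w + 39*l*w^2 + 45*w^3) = l/(l + 5*w)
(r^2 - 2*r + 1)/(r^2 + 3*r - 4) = (r - 1)/(r + 4)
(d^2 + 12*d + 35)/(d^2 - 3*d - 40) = (d + 7)/(d - 8)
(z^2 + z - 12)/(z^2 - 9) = (z + 4)/(z + 3)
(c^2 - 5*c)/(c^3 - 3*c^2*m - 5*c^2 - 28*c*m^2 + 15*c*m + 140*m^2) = c/(c^2 - 3*c*m - 28*m^2)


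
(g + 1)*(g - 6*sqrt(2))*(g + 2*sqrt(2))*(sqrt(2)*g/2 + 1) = sqrt(2)*g^4/2 - 3*g^3 + sqrt(2)*g^3/2 - 16*sqrt(2)*g^2 - 3*g^2 - 24*g - 16*sqrt(2)*g - 24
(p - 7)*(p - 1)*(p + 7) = p^3 - p^2 - 49*p + 49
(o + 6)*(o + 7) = o^2 + 13*o + 42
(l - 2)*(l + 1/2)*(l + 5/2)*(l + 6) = l^4 + 7*l^3 + 5*l^2/4 - 31*l - 15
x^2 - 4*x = x*(x - 4)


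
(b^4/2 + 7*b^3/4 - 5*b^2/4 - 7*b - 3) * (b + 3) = b^5/2 + 13*b^4/4 + 4*b^3 - 43*b^2/4 - 24*b - 9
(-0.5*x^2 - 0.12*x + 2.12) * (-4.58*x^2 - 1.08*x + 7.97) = 2.29*x^4 + 1.0896*x^3 - 13.565*x^2 - 3.246*x + 16.8964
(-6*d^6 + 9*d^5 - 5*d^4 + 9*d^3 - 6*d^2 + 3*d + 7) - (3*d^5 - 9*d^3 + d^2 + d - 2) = -6*d^6 + 6*d^5 - 5*d^4 + 18*d^3 - 7*d^2 + 2*d + 9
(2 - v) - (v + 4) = -2*v - 2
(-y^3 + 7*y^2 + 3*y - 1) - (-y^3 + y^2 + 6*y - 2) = 6*y^2 - 3*y + 1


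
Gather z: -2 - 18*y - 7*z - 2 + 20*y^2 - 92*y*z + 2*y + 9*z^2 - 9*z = 20*y^2 - 16*y + 9*z^2 + z*(-92*y - 16) - 4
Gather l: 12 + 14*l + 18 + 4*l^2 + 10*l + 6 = 4*l^2 + 24*l + 36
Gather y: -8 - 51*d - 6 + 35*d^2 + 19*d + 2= 35*d^2 - 32*d - 12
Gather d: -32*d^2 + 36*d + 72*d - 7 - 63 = -32*d^2 + 108*d - 70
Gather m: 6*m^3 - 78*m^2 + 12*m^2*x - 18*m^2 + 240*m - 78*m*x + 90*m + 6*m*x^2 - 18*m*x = 6*m^3 + m^2*(12*x - 96) + m*(6*x^2 - 96*x + 330)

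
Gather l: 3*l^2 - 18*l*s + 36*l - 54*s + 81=3*l^2 + l*(36 - 18*s) - 54*s + 81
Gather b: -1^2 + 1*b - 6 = b - 7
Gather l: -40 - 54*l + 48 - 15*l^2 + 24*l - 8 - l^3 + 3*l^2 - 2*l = -l^3 - 12*l^2 - 32*l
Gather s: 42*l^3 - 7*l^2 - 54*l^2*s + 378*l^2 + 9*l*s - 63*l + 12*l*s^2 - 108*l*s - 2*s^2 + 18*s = 42*l^3 + 371*l^2 - 63*l + s^2*(12*l - 2) + s*(-54*l^2 - 99*l + 18)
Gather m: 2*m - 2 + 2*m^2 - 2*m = 2*m^2 - 2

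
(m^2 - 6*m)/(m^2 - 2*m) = (m - 6)/(m - 2)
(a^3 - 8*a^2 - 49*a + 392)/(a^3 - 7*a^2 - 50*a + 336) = (a - 7)/(a - 6)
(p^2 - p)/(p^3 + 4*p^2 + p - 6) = p/(p^2 + 5*p + 6)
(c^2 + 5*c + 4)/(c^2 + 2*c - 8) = (c + 1)/(c - 2)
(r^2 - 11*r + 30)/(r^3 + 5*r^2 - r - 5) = (r^2 - 11*r + 30)/(r^3 + 5*r^2 - r - 5)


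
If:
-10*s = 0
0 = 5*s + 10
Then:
No Solution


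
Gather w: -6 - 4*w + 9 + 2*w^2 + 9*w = 2*w^2 + 5*w + 3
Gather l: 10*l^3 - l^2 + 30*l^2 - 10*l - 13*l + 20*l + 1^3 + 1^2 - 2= 10*l^3 + 29*l^2 - 3*l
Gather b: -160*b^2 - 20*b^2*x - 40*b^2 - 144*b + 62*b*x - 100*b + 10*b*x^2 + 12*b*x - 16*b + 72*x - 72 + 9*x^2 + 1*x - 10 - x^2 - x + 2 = b^2*(-20*x - 200) + b*(10*x^2 + 74*x - 260) + 8*x^2 + 72*x - 80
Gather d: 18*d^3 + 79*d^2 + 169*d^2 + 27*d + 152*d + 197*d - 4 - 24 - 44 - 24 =18*d^3 + 248*d^2 + 376*d - 96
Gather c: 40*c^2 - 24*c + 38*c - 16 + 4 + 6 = 40*c^2 + 14*c - 6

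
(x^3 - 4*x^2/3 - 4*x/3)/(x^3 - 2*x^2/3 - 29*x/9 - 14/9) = 3*x*(x - 2)/(3*x^2 - 4*x - 7)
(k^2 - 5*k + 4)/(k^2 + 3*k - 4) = (k - 4)/(k + 4)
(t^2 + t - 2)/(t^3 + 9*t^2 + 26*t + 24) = (t - 1)/(t^2 + 7*t + 12)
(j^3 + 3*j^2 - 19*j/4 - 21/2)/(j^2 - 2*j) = j + 5 + 21/(4*j)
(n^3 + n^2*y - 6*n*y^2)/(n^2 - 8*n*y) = (n^2 + n*y - 6*y^2)/(n - 8*y)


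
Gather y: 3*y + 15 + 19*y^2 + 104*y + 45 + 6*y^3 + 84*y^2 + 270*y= 6*y^3 + 103*y^2 + 377*y + 60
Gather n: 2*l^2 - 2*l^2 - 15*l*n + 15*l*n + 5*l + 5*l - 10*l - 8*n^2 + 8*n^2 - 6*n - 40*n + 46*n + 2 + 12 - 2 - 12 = 0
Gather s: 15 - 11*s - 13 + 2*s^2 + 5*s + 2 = 2*s^2 - 6*s + 4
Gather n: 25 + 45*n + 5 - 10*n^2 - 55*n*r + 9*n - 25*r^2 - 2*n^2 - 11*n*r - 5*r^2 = -12*n^2 + n*(54 - 66*r) - 30*r^2 + 30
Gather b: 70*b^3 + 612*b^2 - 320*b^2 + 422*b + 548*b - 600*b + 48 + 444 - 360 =70*b^3 + 292*b^2 + 370*b + 132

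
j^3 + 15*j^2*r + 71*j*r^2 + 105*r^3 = (j + 3*r)*(j + 5*r)*(j + 7*r)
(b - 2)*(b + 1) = b^2 - b - 2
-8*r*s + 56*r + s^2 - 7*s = (-8*r + s)*(s - 7)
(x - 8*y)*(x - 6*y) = x^2 - 14*x*y + 48*y^2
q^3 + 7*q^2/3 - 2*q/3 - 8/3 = (q - 1)*(q + 4/3)*(q + 2)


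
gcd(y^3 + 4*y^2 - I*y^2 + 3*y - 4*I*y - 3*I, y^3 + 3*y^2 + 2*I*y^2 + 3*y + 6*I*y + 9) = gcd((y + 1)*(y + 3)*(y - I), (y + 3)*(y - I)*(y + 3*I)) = y^2 + y*(3 - I) - 3*I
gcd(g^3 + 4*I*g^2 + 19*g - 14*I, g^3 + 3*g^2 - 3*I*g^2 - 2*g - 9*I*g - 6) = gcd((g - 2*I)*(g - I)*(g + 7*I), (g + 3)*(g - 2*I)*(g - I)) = g^2 - 3*I*g - 2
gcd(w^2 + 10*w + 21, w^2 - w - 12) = w + 3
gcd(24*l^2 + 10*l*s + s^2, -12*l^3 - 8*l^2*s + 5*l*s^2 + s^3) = 6*l + s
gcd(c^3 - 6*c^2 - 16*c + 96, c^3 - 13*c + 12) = c + 4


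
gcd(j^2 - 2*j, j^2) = j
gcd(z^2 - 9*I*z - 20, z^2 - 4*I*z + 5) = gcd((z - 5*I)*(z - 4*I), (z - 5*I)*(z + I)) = z - 5*I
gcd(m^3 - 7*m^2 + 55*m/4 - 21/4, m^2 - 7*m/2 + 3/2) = m^2 - 7*m/2 + 3/2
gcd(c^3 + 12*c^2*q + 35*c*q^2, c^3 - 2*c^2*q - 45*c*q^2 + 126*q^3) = c + 7*q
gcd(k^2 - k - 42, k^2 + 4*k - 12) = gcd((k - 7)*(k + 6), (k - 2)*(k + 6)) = k + 6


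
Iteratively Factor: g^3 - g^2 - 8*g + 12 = (g + 3)*(g^2 - 4*g + 4) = (g - 2)*(g + 3)*(g - 2)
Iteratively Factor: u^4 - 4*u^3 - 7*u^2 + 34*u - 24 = (u - 4)*(u^3 - 7*u + 6) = (u - 4)*(u - 1)*(u^2 + u - 6) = (u - 4)*(u - 1)*(u + 3)*(u - 2)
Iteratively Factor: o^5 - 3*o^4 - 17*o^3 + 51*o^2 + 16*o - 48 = (o - 1)*(o^4 - 2*o^3 - 19*o^2 + 32*o + 48) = (o - 1)*(o + 1)*(o^3 - 3*o^2 - 16*o + 48) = (o - 4)*(o - 1)*(o + 1)*(o^2 + o - 12) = (o - 4)*(o - 3)*(o - 1)*(o + 1)*(o + 4)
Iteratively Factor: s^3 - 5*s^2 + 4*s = (s)*(s^2 - 5*s + 4) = s*(s - 4)*(s - 1)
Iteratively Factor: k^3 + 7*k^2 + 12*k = (k)*(k^2 + 7*k + 12) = k*(k + 4)*(k + 3)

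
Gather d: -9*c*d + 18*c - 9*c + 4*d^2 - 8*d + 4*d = 9*c + 4*d^2 + d*(-9*c - 4)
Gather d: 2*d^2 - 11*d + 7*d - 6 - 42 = 2*d^2 - 4*d - 48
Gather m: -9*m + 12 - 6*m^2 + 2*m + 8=-6*m^2 - 7*m + 20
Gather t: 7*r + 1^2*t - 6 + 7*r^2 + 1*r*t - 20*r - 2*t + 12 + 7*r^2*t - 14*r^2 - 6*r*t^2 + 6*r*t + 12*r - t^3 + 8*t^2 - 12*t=-7*r^2 - r - t^3 + t^2*(8 - 6*r) + t*(7*r^2 + 7*r - 13) + 6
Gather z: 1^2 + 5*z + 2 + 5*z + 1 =10*z + 4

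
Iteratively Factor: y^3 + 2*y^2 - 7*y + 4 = (y - 1)*(y^2 + 3*y - 4) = (y - 1)*(y + 4)*(y - 1)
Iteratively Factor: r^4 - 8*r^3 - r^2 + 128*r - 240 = (r - 3)*(r^3 - 5*r^2 - 16*r + 80) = (r - 4)*(r - 3)*(r^2 - r - 20) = (r - 4)*(r - 3)*(r + 4)*(r - 5)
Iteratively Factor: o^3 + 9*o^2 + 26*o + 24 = (o + 3)*(o^2 + 6*o + 8) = (o + 3)*(o + 4)*(o + 2)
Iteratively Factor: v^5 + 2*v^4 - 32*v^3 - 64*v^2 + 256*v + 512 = (v + 4)*(v^4 - 2*v^3 - 24*v^2 + 32*v + 128) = (v - 4)*(v + 4)*(v^3 + 2*v^2 - 16*v - 32) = (v - 4)*(v + 4)^2*(v^2 - 2*v - 8) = (v - 4)*(v + 2)*(v + 4)^2*(v - 4)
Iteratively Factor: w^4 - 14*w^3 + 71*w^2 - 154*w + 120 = (w - 5)*(w^3 - 9*w^2 + 26*w - 24) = (w - 5)*(w - 2)*(w^2 - 7*w + 12) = (w - 5)*(w - 3)*(w - 2)*(w - 4)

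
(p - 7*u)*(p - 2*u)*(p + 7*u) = p^3 - 2*p^2*u - 49*p*u^2 + 98*u^3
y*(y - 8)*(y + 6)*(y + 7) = y^4 + 5*y^3 - 62*y^2 - 336*y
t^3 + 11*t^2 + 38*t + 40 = (t + 2)*(t + 4)*(t + 5)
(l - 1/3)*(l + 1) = l^2 + 2*l/3 - 1/3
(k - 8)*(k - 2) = k^2 - 10*k + 16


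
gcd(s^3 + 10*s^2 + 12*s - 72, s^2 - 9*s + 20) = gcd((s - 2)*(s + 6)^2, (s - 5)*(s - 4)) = 1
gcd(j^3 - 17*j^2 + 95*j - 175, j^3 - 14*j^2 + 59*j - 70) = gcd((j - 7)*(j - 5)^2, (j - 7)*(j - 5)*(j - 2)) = j^2 - 12*j + 35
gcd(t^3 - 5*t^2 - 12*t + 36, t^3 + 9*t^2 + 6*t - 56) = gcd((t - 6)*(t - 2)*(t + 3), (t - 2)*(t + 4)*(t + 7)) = t - 2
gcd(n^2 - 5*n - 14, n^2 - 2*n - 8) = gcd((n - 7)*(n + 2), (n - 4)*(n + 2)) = n + 2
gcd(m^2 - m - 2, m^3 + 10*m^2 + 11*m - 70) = m - 2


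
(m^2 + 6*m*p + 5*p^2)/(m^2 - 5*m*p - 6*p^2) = (-m - 5*p)/(-m + 6*p)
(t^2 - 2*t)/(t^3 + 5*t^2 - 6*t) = (t - 2)/(t^2 + 5*t - 6)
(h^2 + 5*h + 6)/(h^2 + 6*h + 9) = (h + 2)/(h + 3)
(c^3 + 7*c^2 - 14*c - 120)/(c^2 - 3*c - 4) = (c^2 + 11*c + 30)/(c + 1)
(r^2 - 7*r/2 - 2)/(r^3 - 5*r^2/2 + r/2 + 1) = (r - 4)/(r^2 - 3*r + 2)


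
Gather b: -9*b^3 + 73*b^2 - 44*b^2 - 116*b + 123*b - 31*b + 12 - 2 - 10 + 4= -9*b^3 + 29*b^2 - 24*b + 4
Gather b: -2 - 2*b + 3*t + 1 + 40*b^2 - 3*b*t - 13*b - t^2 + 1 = 40*b^2 + b*(-3*t - 15) - t^2 + 3*t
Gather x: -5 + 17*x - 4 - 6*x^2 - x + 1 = -6*x^2 + 16*x - 8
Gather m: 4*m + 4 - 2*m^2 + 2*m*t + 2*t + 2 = -2*m^2 + m*(2*t + 4) + 2*t + 6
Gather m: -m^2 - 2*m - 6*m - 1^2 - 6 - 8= -m^2 - 8*m - 15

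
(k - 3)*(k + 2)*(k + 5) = k^3 + 4*k^2 - 11*k - 30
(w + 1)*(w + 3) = w^2 + 4*w + 3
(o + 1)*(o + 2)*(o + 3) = o^3 + 6*o^2 + 11*o + 6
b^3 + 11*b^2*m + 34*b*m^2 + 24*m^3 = (b + m)*(b + 4*m)*(b + 6*m)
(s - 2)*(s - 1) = s^2 - 3*s + 2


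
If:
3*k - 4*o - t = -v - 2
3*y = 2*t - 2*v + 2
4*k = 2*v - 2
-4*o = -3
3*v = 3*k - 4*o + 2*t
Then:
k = 6/7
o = 3/4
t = 30/7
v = 19/7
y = 12/7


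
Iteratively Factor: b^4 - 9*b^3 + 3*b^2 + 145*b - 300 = (b - 5)*(b^3 - 4*b^2 - 17*b + 60) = (b - 5)*(b - 3)*(b^2 - b - 20) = (b - 5)^2*(b - 3)*(b + 4)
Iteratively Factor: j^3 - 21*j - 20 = (j + 4)*(j^2 - 4*j - 5) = (j - 5)*(j + 4)*(j + 1)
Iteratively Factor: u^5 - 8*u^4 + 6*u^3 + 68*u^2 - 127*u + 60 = (u - 5)*(u^4 - 3*u^3 - 9*u^2 + 23*u - 12) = (u - 5)*(u - 4)*(u^3 + u^2 - 5*u + 3) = (u - 5)*(u - 4)*(u - 1)*(u^2 + 2*u - 3) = (u - 5)*(u - 4)*(u - 1)*(u + 3)*(u - 1)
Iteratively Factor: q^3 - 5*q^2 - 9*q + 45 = (q + 3)*(q^2 - 8*q + 15) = (q - 5)*(q + 3)*(q - 3)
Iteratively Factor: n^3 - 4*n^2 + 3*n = (n - 3)*(n^2 - n) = (n - 3)*(n - 1)*(n)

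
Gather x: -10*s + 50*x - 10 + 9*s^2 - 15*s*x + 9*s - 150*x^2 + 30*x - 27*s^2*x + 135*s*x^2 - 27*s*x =9*s^2 - s + x^2*(135*s - 150) + x*(-27*s^2 - 42*s + 80) - 10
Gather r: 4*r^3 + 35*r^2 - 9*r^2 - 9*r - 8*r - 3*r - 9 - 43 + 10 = 4*r^3 + 26*r^2 - 20*r - 42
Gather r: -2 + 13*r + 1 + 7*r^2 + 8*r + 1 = 7*r^2 + 21*r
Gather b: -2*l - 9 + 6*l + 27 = 4*l + 18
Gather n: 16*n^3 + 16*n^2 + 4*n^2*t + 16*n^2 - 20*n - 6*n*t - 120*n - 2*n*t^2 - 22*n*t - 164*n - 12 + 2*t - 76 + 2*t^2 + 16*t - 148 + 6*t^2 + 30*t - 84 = 16*n^3 + n^2*(4*t + 32) + n*(-2*t^2 - 28*t - 304) + 8*t^2 + 48*t - 320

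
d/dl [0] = 0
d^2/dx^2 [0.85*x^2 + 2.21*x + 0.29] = 1.70000000000000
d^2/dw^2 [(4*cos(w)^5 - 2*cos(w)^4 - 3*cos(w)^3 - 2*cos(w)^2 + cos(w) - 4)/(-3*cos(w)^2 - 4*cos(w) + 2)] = (-2260*(1 - cos(w)^2)^2 + 1080*sin(w)^6 + 324*cos(w)^9 + 1032*cos(w)^8 - 107*cos(w)^7 - 1152*cos(w)^6 + 453*cos(w)^5 - 678*cos(w)^3 - 1224*cos(w)^2 + 296*cos(w) + 1356)/(3*cos(w)^2 + 4*cos(w) - 2)^3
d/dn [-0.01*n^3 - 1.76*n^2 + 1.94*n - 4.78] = -0.03*n^2 - 3.52*n + 1.94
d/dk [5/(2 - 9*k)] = 45/(9*k - 2)^2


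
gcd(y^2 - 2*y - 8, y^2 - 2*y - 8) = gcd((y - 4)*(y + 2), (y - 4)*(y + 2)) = y^2 - 2*y - 8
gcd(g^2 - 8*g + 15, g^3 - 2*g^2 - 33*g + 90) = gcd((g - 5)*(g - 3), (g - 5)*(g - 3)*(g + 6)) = g^2 - 8*g + 15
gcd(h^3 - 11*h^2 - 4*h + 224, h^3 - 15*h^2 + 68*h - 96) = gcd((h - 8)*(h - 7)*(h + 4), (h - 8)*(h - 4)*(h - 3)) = h - 8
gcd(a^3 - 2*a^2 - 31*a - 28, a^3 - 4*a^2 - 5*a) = a + 1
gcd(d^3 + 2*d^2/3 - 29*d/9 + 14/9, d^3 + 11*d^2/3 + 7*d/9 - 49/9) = d^2 + 4*d/3 - 7/3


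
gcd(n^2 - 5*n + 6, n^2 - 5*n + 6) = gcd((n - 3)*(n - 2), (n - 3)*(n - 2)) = n^2 - 5*n + 6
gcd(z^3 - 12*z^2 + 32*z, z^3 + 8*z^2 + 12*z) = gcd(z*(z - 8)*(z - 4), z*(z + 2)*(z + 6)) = z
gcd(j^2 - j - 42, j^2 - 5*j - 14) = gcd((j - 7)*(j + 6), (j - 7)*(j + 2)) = j - 7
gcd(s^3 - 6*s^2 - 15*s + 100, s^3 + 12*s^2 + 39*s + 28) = s + 4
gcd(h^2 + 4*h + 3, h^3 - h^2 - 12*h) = h + 3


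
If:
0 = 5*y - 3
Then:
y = 3/5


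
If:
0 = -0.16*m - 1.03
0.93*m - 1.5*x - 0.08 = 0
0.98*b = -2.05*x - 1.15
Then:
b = 7.29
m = -6.44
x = -4.04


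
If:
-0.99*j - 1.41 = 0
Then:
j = -1.42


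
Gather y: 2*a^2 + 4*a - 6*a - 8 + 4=2*a^2 - 2*a - 4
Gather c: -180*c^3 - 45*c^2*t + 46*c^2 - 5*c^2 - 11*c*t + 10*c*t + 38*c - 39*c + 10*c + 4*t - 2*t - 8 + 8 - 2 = -180*c^3 + c^2*(41 - 45*t) + c*(9 - t) + 2*t - 2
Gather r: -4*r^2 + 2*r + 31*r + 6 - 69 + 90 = -4*r^2 + 33*r + 27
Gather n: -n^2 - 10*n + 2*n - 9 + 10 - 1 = -n^2 - 8*n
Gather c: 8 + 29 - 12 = 25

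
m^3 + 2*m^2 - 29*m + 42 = (m - 3)*(m - 2)*(m + 7)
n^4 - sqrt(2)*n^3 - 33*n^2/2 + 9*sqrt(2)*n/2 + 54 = (n - 3*sqrt(2))*(n - 3*sqrt(2)/2)*(n + 3*sqrt(2)/2)*(n + 2*sqrt(2))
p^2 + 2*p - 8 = (p - 2)*(p + 4)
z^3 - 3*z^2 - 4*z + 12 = (z - 3)*(z - 2)*(z + 2)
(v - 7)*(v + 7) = v^2 - 49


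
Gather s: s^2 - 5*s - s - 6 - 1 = s^2 - 6*s - 7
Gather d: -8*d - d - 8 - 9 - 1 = -9*d - 18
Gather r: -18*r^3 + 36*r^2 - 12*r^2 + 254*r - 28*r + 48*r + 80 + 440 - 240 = -18*r^3 + 24*r^2 + 274*r + 280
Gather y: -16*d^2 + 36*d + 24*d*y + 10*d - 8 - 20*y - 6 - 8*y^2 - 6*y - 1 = -16*d^2 + 46*d - 8*y^2 + y*(24*d - 26) - 15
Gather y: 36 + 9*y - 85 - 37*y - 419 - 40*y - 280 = -68*y - 748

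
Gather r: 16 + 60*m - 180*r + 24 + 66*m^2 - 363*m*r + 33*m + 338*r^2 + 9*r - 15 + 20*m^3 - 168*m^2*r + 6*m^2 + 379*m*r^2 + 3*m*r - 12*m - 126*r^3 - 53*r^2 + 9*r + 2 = 20*m^3 + 72*m^2 + 81*m - 126*r^3 + r^2*(379*m + 285) + r*(-168*m^2 - 360*m - 162) + 27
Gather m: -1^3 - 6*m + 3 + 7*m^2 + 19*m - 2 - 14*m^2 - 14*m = -7*m^2 - m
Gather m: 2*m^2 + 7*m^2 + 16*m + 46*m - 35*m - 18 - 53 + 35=9*m^2 + 27*m - 36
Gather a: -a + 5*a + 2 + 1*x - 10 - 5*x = 4*a - 4*x - 8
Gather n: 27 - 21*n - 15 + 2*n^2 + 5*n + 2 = 2*n^2 - 16*n + 14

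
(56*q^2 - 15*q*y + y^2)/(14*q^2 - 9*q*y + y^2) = (-8*q + y)/(-2*q + y)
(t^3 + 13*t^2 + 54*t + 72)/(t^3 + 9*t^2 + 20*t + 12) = (t^2 + 7*t + 12)/(t^2 + 3*t + 2)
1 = 1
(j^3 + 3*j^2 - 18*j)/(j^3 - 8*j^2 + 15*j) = (j + 6)/(j - 5)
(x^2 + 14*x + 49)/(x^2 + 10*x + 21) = (x + 7)/(x + 3)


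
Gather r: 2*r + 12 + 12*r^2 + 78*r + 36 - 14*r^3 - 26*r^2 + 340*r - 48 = -14*r^3 - 14*r^2 + 420*r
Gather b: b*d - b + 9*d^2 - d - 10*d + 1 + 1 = b*(d - 1) + 9*d^2 - 11*d + 2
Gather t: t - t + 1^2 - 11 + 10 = 0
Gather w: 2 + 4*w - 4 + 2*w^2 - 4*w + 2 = 2*w^2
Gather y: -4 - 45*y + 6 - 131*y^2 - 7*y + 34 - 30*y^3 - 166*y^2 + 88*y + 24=-30*y^3 - 297*y^2 + 36*y + 60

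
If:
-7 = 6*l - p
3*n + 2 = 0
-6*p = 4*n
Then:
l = -59/54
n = -2/3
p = 4/9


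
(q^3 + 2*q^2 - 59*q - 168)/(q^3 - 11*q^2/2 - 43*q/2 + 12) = 2*(q + 7)/(2*q - 1)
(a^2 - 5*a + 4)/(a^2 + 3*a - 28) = (a - 1)/(a + 7)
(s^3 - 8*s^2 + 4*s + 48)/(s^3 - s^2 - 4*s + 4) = (s^2 - 10*s + 24)/(s^2 - 3*s + 2)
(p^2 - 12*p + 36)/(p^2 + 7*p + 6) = (p^2 - 12*p + 36)/(p^2 + 7*p + 6)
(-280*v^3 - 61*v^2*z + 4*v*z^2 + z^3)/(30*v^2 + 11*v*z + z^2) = (-56*v^2 - v*z + z^2)/(6*v + z)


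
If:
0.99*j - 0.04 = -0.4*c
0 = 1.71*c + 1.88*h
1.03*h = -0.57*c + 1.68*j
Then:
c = 0.22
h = -0.20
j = -0.05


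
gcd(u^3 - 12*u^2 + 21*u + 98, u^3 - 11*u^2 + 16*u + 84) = u^2 - 5*u - 14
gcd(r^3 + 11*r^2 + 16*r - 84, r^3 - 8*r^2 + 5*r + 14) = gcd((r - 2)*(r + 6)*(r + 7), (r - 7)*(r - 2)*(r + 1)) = r - 2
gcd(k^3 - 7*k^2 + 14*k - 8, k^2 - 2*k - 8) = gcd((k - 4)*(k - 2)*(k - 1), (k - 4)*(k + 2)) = k - 4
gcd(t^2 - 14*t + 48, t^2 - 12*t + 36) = t - 6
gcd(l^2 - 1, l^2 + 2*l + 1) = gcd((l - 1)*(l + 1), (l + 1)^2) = l + 1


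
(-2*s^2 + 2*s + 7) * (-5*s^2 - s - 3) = 10*s^4 - 8*s^3 - 31*s^2 - 13*s - 21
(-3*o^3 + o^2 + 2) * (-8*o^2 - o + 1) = 24*o^5 - 5*o^4 - 4*o^3 - 15*o^2 - 2*o + 2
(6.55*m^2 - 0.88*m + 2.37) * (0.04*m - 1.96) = 0.262*m^3 - 12.8732*m^2 + 1.8196*m - 4.6452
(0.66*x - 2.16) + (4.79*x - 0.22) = 5.45*x - 2.38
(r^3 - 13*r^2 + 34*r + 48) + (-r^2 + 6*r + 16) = r^3 - 14*r^2 + 40*r + 64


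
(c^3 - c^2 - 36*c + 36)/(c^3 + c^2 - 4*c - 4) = (c^3 - c^2 - 36*c + 36)/(c^3 + c^2 - 4*c - 4)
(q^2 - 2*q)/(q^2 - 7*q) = (q - 2)/(q - 7)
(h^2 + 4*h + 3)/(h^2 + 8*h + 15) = (h + 1)/(h + 5)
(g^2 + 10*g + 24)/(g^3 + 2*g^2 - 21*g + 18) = (g + 4)/(g^2 - 4*g + 3)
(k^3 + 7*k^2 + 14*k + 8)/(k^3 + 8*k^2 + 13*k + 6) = (k^2 + 6*k + 8)/(k^2 + 7*k + 6)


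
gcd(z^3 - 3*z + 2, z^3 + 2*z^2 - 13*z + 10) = z - 1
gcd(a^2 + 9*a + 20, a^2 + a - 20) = a + 5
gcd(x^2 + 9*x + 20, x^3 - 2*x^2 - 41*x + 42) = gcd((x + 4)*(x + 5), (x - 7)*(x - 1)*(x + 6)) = 1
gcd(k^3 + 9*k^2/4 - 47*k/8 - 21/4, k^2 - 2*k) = k - 2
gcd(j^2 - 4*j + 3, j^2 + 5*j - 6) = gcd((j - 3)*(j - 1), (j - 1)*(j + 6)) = j - 1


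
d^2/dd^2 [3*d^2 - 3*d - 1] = 6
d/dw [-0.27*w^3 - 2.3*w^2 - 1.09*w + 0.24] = -0.81*w^2 - 4.6*w - 1.09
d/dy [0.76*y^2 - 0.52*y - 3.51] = 1.52*y - 0.52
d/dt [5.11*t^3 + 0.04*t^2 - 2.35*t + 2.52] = 15.33*t^2 + 0.08*t - 2.35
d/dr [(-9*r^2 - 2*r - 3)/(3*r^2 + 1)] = 2*(3*r^2 - 1)/(9*r^4 + 6*r^2 + 1)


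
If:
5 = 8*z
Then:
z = 5/8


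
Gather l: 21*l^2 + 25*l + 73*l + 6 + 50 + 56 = 21*l^2 + 98*l + 112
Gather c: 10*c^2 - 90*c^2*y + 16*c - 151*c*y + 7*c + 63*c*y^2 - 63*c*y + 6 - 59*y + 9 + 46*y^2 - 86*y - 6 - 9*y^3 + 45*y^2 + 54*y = c^2*(10 - 90*y) + c*(63*y^2 - 214*y + 23) - 9*y^3 + 91*y^2 - 91*y + 9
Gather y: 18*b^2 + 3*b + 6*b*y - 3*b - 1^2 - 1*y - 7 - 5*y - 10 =18*b^2 + y*(6*b - 6) - 18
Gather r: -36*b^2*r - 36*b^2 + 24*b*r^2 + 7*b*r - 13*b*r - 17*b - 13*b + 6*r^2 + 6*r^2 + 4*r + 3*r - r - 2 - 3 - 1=-36*b^2 - 30*b + r^2*(24*b + 12) + r*(-36*b^2 - 6*b + 6) - 6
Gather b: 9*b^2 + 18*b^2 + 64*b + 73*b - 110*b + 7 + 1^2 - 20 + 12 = 27*b^2 + 27*b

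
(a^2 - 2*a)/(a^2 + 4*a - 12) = a/(a + 6)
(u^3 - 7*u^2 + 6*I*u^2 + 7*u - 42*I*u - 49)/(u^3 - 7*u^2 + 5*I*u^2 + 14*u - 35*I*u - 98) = (u - I)/(u - 2*I)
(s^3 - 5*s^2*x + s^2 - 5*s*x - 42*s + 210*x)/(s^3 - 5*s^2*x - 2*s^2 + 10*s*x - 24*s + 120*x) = (s + 7)/(s + 4)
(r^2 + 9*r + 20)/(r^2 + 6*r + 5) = (r + 4)/(r + 1)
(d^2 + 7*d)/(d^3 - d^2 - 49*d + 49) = d/(d^2 - 8*d + 7)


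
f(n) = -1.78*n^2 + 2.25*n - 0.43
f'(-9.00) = 34.29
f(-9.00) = -164.86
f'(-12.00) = 44.97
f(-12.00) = -283.75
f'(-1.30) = 6.88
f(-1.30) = -6.36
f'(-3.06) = 13.14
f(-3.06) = -23.98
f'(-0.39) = 3.64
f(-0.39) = -1.58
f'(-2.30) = 10.44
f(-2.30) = -15.02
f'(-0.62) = 4.46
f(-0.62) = -2.51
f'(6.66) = -21.46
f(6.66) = -64.40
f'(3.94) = -11.78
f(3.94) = -19.20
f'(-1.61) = 7.98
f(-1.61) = -8.67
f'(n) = 2.25 - 3.56*n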